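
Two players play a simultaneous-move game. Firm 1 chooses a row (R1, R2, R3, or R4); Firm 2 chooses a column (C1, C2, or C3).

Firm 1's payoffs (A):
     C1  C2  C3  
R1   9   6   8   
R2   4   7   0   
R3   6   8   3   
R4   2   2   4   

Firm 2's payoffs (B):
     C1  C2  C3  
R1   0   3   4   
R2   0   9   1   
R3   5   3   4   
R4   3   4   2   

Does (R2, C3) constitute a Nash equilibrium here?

Holding Firm 2 at C3: Firm 1 gets 0 from R2 but could get 8 by switching to R1. Firm 1 has a profitable deviation.

No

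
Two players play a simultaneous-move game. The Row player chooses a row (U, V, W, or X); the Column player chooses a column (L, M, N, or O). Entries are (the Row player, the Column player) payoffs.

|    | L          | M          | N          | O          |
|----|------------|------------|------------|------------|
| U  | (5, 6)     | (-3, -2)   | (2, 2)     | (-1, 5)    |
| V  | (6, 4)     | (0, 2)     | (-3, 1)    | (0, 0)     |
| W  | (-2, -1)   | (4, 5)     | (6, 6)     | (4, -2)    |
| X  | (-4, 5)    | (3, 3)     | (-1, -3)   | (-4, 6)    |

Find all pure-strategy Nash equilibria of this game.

Find each player's best response to every opponent strategy; NE are the intersections.
The Row player's best responses — vs L: V (payoff 6); vs M: W (payoff 4); vs N: W (payoff 6); vs O: W (payoff 4).
The Column player's best responses — vs U: L (payoff 6); vs V: L (payoff 4); vs W: N (payoff 6); vs X: O (payoff 6).
Mutual best responses occur at (V, L) and (W, N); at each, neither player gains by switching.

(V, L) and (W, N)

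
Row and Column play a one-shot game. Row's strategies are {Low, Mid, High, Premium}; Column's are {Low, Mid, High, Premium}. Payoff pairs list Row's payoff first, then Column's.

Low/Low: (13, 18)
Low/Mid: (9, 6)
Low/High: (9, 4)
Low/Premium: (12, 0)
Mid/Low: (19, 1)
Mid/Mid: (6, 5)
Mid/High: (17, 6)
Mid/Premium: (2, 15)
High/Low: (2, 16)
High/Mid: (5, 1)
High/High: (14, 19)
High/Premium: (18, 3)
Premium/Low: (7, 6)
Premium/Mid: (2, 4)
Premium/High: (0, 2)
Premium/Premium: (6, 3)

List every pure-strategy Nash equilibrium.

A profile is a Nash equilibrium when each player is best-responding to the other.
Row's best responses — vs Low: Mid (payoff 19); vs Mid: Low (payoff 9); vs High: Mid (payoff 17); vs Premium: High (payoff 18).
Column's best responses — vs Low: Low (payoff 18); vs Mid: Premium (payoff 15); vs High: High (payoff 19); vs Premium: Low (payoff 6).
No cell has both players best-responding. For instance, Row's best reply to Low is Mid, but against Mid Column prefers Premium over Low.

There is no pure-strategy Nash equilibrium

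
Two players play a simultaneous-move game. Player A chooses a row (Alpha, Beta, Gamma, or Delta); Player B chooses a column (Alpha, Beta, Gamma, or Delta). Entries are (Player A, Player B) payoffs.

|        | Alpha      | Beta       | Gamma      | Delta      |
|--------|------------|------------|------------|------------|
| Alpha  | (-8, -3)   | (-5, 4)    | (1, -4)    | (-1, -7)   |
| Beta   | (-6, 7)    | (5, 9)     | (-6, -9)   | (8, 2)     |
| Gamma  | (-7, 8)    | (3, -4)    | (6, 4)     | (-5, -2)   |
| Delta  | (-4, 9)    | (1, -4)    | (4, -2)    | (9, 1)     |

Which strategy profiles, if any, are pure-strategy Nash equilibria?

Check mutual best responses: a cell is a NE iff neither player can gain by unilaterally deviating.
Player A's best responses — vs Alpha: Delta (payoff -4); vs Beta: Beta (payoff 5); vs Gamma: Gamma (payoff 6); vs Delta: Delta (payoff 9).
Player B's best responses — vs Alpha: Beta (payoff 4); vs Beta: Beta (payoff 9); vs Gamma: Alpha (payoff 8); vs Delta: Alpha (payoff 9).
Mutual best responses occur at (Beta, Beta) and (Delta, Alpha); at each, neither player gains by switching.

(Beta, Beta) and (Delta, Alpha)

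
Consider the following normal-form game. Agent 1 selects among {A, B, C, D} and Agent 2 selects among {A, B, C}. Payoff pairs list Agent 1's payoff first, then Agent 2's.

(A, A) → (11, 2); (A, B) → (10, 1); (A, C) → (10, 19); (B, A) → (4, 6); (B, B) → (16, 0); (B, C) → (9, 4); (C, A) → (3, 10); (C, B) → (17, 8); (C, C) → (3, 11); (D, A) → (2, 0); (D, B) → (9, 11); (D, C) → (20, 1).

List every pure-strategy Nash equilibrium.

No pure-strategy Nash equilibrium

A profile is a Nash equilibrium when each player is best-responding to the other.
Agent 1's best responses — vs A: A (payoff 11); vs B: C (payoff 17); vs C: D (payoff 20).
Agent 2's best responses — vs A: C (payoff 19); vs B: A (payoff 6); vs C: C (payoff 11); vs D: B (payoff 11).
No cell has both players best-responding. For instance, Agent 1's best reply to B is C, but against C Agent 2 prefers C over B.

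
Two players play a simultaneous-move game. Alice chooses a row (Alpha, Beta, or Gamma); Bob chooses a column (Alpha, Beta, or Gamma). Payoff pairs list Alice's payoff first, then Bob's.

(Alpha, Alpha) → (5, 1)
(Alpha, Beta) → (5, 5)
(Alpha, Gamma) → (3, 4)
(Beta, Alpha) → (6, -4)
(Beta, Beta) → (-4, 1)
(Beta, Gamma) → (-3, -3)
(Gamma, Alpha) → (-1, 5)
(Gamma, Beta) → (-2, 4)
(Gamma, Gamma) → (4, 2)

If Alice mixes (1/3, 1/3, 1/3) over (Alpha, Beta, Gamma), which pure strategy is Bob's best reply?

Compute Bob's expected payoff from each pure strategy against the given mix.
Alpha: (1/3)·1 + (1/3)·(-4) + (1/3)·5 = 2/3
Beta: (1/3)·5 + (1/3)·1 + (1/3)·4 = 10/3
Gamma: (1/3)·4 + (1/3)·(-3) + (1/3)·2 = 1
Highest expected payoff is 10/3, from Beta.

Beta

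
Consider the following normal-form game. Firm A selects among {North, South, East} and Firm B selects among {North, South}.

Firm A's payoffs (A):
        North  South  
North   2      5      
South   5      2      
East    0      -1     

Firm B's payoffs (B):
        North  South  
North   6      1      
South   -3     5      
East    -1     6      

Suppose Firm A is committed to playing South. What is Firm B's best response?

South

With Firm A fixed at South, Firm B's payoffs are: North → -3, South → 5.
The maximum is 5, achieved by South.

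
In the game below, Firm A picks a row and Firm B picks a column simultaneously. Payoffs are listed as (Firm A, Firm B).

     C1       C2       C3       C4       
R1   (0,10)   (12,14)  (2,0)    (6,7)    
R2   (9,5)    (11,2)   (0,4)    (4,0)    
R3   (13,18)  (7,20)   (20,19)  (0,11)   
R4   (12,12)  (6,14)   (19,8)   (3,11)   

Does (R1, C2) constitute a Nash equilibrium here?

Holding Firm B at C2: Firm A gets 12 from R1, versus 11 from R2, 7 from R3, 6 from R4. No profitable deviation for Firm A.
Holding Firm A at R1: Firm B gets 14 from C2, versus 10 from C1, 0 from C3, 7 from C4. No profitable deviation for Firm B either.

Yes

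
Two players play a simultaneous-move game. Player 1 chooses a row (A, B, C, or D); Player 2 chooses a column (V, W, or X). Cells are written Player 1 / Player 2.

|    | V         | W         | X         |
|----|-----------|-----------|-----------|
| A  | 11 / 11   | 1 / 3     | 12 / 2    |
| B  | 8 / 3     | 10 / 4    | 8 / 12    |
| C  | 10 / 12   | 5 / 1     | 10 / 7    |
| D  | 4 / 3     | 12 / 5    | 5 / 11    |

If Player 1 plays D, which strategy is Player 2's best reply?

With Player 1 fixed at D, Player 2's payoffs are: V → 3, W → 5, X → 11.
The maximum is 11, achieved by X.

X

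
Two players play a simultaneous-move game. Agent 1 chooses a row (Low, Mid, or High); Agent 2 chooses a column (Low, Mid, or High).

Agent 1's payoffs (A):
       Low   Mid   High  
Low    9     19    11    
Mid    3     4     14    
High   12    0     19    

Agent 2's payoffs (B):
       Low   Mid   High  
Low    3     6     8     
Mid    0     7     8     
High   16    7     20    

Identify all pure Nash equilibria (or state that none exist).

(High, High)

Check mutual best responses: a cell is a NE iff neither player can gain by unilaterally deviating.
Agent 1's best responses — vs Low: High (payoff 12); vs Mid: Low (payoff 19); vs High: High (payoff 19).
Agent 2's best responses — vs Low: High (payoff 8); vs Mid: High (payoff 8); vs High: High (payoff 20).
The only mutual best response is (High, High); neither player gains by switching there.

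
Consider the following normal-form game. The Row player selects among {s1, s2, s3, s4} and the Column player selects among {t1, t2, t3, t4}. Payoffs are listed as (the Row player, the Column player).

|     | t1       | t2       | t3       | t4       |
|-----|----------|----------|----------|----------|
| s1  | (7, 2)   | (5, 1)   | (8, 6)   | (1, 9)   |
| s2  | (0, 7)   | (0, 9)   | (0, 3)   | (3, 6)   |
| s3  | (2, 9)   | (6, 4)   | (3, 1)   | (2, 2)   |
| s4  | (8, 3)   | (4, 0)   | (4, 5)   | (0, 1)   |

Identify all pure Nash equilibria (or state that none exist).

None

A profile is a Nash equilibrium when each player is best-responding to the other.
The Row player's best responses — vs t1: s4 (payoff 8); vs t2: s3 (payoff 6); vs t3: s1 (payoff 8); vs t4: s2 (payoff 3).
The Column player's best responses — vs s1: t4 (payoff 9); vs s2: t2 (payoff 9); vs s3: t1 (payoff 9); vs s4: t3 (payoff 5).
No cell has both players best-responding. For instance, the Row player's best reply to t2 is s3, but against s3 the Column player prefers t1 over t2.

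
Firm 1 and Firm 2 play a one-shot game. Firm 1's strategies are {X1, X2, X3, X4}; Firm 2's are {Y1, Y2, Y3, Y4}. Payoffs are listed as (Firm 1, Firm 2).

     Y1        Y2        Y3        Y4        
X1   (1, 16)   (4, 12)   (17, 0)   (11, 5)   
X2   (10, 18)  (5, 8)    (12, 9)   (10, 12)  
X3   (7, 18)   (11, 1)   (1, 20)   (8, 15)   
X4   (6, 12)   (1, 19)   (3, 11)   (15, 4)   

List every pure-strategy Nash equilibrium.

(X2, Y1)

Find each player's best response to every opponent strategy; NE are the intersections.
Firm 1's best responses — vs Y1: X2 (payoff 10); vs Y2: X3 (payoff 11); vs Y3: X1 (payoff 17); vs Y4: X4 (payoff 15).
Firm 2's best responses — vs X1: Y1 (payoff 16); vs X2: Y1 (payoff 18); vs X3: Y3 (payoff 20); vs X4: Y2 (payoff 19).
The only mutual best response is (X2, Y1); neither player gains by switching there.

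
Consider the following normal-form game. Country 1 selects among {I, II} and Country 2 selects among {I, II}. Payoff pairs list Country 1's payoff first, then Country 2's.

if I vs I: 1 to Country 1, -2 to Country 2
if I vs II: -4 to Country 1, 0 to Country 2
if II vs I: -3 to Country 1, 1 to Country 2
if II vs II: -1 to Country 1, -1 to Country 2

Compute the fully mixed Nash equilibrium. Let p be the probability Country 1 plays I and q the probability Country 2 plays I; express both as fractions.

p = 1/2, q = 3/7

In a mixed NE each player is indifferent between their pure strategies, so the opponent's mix sets the indifference.
Country 2 indifferent between I and II: p·(-2) + (1−p)·1 = p·0 + (1−p)·(-1) ⟹ 1 + (-3)p = (-1) + 1p ⟹ p = 1/2.
Country 1 indifferent between I and II: q·1 + (1−q)·(-4) = q·(-3) + (1−q)·(-1) ⟹ (-4) + 5q = (-1) + (-2)q ⟹ q = 3/7.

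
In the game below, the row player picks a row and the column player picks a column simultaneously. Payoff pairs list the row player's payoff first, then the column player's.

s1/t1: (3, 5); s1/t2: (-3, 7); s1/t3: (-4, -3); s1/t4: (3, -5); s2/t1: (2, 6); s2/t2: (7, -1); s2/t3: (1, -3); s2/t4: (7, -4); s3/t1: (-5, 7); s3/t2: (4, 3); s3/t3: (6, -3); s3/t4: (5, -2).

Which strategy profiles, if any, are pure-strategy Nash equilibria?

Check mutual best responses: a cell is a NE iff neither player can gain by unilaterally deviating.
The row player's best responses — vs t1: s1 (payoff 3); vs t2: s2 (payoff 7); vs t3: s3 (payoff 6); vs t4: s2 (payoff 7).
The column player's best responses — vs s1: t2 (payoff 7); vs s2: t1 (payoff 6); vs s3: t1 (payoff 7).
No cell has both players best-responding. For instance, the row player's best reply to t3 is s3, but against s3 the column player prefers t1 over t3.

None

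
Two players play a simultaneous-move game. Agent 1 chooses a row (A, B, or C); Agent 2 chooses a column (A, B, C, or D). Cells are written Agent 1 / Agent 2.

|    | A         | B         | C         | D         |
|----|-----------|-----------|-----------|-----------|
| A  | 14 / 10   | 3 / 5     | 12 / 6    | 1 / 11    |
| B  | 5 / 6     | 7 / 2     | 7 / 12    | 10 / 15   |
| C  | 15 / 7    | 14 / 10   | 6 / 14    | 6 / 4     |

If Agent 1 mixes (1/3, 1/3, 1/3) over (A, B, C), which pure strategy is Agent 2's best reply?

C

Compute Agent 2's expected payoff from each pure strategy against the given mix.
A: (1/3)·10 + (1/3)·6 + (1/3)·7 = 23/3
B: (1/3)·5 + (1/3)·2 + (1/3)·10 = 17/3
C: (1/3)·6 + (1/3)·12 + (1/3)·14 = 32/3
D: (1/3)·11 + (1/3)·15 + (1/3)·4 = 10
Highest expected payoff is 32/3, from C.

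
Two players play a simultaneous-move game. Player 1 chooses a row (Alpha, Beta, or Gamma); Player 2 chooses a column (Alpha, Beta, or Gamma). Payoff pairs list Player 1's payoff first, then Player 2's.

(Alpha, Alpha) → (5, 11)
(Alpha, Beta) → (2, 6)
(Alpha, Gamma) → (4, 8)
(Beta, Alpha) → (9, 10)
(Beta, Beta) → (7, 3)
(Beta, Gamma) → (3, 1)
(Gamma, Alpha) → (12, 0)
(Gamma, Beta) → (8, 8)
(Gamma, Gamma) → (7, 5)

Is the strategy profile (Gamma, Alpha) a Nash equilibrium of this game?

Holding Player 2 at Alpha: Player 1 gets 12 from Gamma, versus 5 from Alpha, 9 from Beta. No profitable deviation for Player 1.
Holding Player 1 at Gamma: Player 2 gets 0 from Alpha but could get 8 by switching to Beta. Player 2 has a profitable deviation.

No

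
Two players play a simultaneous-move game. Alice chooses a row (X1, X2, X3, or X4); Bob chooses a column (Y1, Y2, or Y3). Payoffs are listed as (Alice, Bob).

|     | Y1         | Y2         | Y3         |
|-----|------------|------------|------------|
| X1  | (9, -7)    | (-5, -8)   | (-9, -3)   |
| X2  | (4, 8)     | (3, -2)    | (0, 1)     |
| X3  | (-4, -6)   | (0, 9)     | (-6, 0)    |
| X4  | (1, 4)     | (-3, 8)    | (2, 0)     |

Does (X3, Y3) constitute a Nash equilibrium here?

No

Holding Bob at Y3: Alice gets -6 from X3 but could get 2 by switching to X4. Alice has a profitable deviation.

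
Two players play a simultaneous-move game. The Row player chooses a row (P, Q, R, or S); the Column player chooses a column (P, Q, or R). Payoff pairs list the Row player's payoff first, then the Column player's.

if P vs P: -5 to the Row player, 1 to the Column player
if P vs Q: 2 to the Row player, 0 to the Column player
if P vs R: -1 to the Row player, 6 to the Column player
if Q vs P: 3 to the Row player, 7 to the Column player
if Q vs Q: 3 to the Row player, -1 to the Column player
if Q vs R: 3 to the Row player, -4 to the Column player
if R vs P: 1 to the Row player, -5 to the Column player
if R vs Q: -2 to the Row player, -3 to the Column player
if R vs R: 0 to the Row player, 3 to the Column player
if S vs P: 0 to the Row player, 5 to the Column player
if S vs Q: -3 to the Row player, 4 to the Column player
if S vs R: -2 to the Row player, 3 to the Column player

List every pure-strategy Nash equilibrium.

Find each player's best response to every opponent strategy; NE are the intersections.
The Row player's best responses — vs P: Q (payoff 3); vs Q: Q (payoff 3); vs R: Q (payoff 3).
The Column player's best responses — vs P: R (payoff 6); vs Q: P (payoff 7); vs R: R (payoff 3); vs S: P (payoff 5).
The only mutual best response is (Q, P); neither player gains by switching there.

(Q, P)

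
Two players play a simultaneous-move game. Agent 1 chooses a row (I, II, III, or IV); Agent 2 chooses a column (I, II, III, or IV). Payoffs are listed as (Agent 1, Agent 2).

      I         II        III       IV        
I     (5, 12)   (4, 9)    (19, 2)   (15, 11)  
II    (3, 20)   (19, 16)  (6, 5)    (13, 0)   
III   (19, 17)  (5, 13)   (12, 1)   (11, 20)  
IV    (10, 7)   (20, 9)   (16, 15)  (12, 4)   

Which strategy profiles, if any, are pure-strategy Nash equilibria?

Check mutual best responses: a cell is a NE iff neither player can gain by unilaterally deviating.
Agent 1's best responses — vs I: III (payoff 19); vs II: IV (payoff 20); vs III: I (payoff 19); vs IV: I (payoff 15).
Agent 2's best responses — vs I: I (payoff 12); vs II: I (payoff 20); vs III: IV (payoff 20); vs IV: III (payoff 15).
No cell has both players best-responding. For instance, Agent 1's best reply to II is IV, but against IV Agent 2 prefers III over II.

There is no pure-strategy Nash equilibrium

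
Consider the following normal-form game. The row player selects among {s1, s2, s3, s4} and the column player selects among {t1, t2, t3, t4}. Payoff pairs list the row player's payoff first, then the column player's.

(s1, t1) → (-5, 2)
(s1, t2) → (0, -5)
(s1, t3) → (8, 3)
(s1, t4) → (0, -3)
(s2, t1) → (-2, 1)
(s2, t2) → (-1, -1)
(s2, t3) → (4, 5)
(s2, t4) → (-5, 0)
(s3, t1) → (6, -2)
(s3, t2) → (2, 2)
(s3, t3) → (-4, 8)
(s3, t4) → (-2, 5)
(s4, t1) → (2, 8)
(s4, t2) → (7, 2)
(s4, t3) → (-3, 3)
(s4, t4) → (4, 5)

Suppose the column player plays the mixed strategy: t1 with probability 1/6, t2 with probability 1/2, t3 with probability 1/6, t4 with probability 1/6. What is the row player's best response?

The row player's best reply maximizes expected payoff against the mix.
s1: (1/6)·(-5) + (1/2)·0 + (1/6)·8 + (1/6)·0 = 1/2
s2: (1/6)·(-2) + (1/2)·(-1) + (1/6)·4 + (1/6)·(-5) = -1
s3: (1/6)·6 + (1/2)·2 + (1/6)·(-4) + (1/6)·(-2) = 1
s4: (1/6)·2 + (1/2)·7 + (1/6)·(-3) + (1/6)·4 = 4
Highest expected payoff is 4, from s4.

s4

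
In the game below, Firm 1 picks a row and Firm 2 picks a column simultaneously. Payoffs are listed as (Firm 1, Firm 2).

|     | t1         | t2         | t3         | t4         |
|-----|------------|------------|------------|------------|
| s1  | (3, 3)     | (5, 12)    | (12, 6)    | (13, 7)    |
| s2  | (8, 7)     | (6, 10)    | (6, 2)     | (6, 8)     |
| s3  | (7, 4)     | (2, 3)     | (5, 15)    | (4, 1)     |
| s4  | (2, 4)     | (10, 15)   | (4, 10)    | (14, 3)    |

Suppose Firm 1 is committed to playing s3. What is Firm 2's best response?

With Firm 1 fixed at s3, Firm 2's payoffs are: t1 → 4, t2 → 3, t3 → 15, t4 → 1.
The maximum is 15, achieved by t3.

t3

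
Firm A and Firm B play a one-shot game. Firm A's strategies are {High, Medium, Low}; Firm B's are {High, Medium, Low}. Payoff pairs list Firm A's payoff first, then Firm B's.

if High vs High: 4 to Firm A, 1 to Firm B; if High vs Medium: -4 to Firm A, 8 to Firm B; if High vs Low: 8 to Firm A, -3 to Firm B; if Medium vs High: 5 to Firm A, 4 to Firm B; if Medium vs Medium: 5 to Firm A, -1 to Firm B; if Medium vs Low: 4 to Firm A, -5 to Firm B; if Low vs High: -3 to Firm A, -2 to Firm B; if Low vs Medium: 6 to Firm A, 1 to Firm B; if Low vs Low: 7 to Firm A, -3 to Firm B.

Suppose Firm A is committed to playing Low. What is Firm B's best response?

Medium

With Firm A fixed at Low, Firm B's payoffs are: High → -2, Medium → 1, Low → -3.
The maximum is 1, achieved by Medium.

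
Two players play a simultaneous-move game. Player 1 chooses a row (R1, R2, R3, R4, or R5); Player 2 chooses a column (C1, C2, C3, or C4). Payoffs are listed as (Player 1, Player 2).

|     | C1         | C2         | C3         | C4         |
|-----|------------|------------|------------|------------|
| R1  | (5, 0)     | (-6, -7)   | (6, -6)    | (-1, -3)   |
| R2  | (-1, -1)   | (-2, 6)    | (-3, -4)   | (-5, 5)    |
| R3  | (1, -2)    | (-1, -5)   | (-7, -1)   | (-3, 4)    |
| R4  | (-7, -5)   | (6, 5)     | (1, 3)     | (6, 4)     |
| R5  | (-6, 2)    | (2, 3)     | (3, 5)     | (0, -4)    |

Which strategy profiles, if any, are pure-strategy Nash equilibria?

(R1, C1) and (R4, C2)

A profile is a Nash equilibrium when each player is best-responding to the other.
Player 1's best responses — vs C1: R1 (payoff 5); vs C2: R4 (payoff 6); vs C3: R1 (payoff 6); vs C4: R4 (payoff 6).
Player 2's best responses — vs R1: C1 (payoff 0); vs R2: C2 (payoff 6); vs R3: C4 (payoff 4); vs R4: C2 (payoff 5); vs R5: C3 (payoff 5).
Mutual best responses occur at (R1, C1) and (R4, C2); at each, neither player gains by switching.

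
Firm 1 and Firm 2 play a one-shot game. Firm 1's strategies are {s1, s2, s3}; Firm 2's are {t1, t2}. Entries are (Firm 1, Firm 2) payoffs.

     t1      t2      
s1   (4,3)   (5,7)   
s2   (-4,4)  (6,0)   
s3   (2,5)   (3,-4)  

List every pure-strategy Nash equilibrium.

Check mutual best responses: a cell is a NE iff neither player can gain by unilaterally deviating.
Firm 1's best responses — vs t1: s1 (payoff 4); vs t2: s2 (payoff 6).
Firm 2's best responses — vs s1: t2 (payoff 7); vs s2: t1 (payoff 4); vs s3: t1 (payoff 5).
No cell has both players best-responding. For instance, Firm 1's best reply to t2 is s2, but against s2 Firm 2 prefers t1 over t2.

No pure-strategy Nash equilibrium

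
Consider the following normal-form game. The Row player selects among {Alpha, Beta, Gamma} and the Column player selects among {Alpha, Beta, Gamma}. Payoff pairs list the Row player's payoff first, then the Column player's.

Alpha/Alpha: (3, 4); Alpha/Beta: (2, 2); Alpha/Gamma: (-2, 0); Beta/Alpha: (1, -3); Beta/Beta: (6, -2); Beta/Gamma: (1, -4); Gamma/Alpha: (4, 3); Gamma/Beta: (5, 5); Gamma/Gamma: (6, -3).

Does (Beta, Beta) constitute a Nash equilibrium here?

Holding the Column player at Beta: the Row player gets 6 from Beta, versus 2 from Alpha, 5 from Gamma. No profitable deviation for the Row player.
Holding the Row player at Beta: the Column player gets -2 from Beta, versus -3 from Alpha, -4 from Gamma. No profitable deviation for the Column player either.

Yes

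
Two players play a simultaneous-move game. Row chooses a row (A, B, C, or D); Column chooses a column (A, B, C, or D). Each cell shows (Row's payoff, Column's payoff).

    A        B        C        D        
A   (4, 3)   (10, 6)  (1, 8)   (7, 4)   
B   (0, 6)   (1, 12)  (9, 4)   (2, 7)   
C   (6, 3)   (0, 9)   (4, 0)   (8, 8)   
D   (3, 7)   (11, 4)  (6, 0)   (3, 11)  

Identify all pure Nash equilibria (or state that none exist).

Check mutual best responses: a cell is a NE iff neither player can gain by unilaterally deviating.
Row's best responses — vs A: C (payoff 6); vs B: D (payoff 11); vs C: B (payoff 9); vs D: C (payoff 8).
Column's best responses — vs A: C (payoff 8); vs B: B (payoff 12); vs C: B (payoff 9); vs D: D (payoff 11).
No cell has both players best-responding. For instance, Row's best reply to D is C, but against C Column prefers B over D.

No pure-strategy Nash equilibrium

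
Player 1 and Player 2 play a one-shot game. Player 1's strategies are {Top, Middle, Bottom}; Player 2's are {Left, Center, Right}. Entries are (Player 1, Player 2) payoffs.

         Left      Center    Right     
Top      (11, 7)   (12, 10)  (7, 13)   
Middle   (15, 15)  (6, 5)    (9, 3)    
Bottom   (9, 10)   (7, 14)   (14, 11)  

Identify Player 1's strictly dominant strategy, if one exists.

No strictly dominant strategy

Check whether one of Player 1's strategies beats all alternatives regardless of what the opponent does.
Top is not dominant: against Left, Middle gives 15 > 11.
Middle is not dominant: against Center, Top gives 12 > 6.
Bottom is not dominant: against Left, Top gives 11 > 9.
No single strategy is best against every opponent action.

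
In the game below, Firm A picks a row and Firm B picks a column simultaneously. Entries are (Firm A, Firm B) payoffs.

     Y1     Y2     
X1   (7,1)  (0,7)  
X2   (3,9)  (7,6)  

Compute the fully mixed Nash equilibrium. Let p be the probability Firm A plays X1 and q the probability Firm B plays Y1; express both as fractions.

In a mixed NE each player is indifferent between their pure strategies, so the opponent's mix sets the indifference.
Firm B indifferent between Y1 and Y2: p·1 + (1−p)·9 = p·7 + (1−p)·6 ⟹ 9 + (-8)p = 6 + 1p ⟹ p = 1/3.
Firm A indifferent between X1 and X2: q·7 + (1−q)·0 = q·3 + (1−q)·7 ⟹ 0 + 7q = 7 + (-4)q ⟹ q = 7/11.

p = 1/3, q = 7/11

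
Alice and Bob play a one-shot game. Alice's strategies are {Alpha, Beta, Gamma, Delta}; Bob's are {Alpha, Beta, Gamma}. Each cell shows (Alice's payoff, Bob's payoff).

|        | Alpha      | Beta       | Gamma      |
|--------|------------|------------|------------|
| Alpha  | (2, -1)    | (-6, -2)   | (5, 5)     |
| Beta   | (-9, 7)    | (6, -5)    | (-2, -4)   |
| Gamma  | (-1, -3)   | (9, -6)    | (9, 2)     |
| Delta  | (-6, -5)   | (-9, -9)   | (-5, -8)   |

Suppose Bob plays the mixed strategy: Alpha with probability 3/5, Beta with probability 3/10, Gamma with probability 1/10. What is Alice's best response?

Gamma

Alice's best reply maximizes expected payoff against the mix.
Alpha: (3/5)·2 + (3/10)·(-6) + (1/10)·5 = -1/10
Beta: (3/5)·(-9) + (3/10)·6 + (1/10)·(-2) = -19/5
Gamma: (3/5)·(-1) + (3/10)·9 + (1/10)·9 = 3
Delta: (3/5)·(-6) + (3/10)·(-9) + (1/10)·(-5) = -34/5
Highest expected payoff is 3, from Gamma.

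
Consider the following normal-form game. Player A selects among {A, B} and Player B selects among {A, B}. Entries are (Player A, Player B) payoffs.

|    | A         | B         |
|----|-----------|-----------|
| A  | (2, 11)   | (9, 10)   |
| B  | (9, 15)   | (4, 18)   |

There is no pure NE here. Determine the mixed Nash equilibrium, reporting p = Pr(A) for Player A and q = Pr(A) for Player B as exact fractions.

p = 3/4, q = 5/12

In a mixed NE each player is indifferent between their pure strategies, so the opponent's mix sets the indifference.
Player B indifferent between A and B: p·11 + (1−p)·15 = p·10 + (1−p)·18 ⟹ 15 + (-4)p = 18 + (-8)p ⟹ p = 3/4.
Player A indifferent between A and B: q·2 + (1−q)·9 = q·9 + (1−q)·4 ⟹ 9 + (-7)q = 4 + 5q ⟹ q = 5/12.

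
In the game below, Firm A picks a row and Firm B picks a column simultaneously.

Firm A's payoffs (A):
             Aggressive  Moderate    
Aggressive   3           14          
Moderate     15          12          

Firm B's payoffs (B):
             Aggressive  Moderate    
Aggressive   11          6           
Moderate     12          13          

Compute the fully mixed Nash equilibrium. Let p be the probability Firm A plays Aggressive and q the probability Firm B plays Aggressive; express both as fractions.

In a mixed NE each player is indifferent between their pure strategies, so the opponent's mix sets the indifference.
Firm B indifferent between Aggressive and Moderate: p·11 + (1−p)·12 = p·6 + (1−p)·13 ⟹ 12 + (-1)p = 13 + (-7)p ⟹ p = 1/6.
Firm A indifferent between Aggressive and Moderate: q·3 + (1−q)·14 = q·15 + (1−q)·12 ⟹ 14 + (-11)q = 12 + 3q ⟹ q = 1/7.

p = 1/6, q = 1/7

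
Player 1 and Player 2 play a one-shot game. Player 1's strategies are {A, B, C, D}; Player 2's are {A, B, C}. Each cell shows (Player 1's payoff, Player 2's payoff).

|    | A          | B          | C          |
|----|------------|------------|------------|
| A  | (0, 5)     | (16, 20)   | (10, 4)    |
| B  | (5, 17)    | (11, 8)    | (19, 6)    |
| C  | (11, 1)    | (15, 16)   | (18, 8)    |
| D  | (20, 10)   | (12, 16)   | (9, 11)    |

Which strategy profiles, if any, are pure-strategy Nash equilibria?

(A, B)

Check mutual best responses: a cell is a NE iff neither player can gain by unilaterally deviating.
Player 1's best responses — vs A: D (payoff 20); vs B: A (payoff 16); vs C: B (payoff 19).
Player 2's best responses — vs A: B (payoff 20); vs B: A (payoff 17); vs C: B (payoff 16); vs D: B (payoff 16).
The only mutual best response is (A, B); neither player gains by switching there.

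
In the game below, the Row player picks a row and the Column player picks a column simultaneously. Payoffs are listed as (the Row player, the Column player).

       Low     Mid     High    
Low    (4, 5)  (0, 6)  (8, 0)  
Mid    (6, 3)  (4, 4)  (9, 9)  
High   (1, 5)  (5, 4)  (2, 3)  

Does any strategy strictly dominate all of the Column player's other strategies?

None

A strategy is strictly dominant if it gives the Column player a strictly higher payoff than every other strategy, against every choice by the opponent.
Low is not dominant: against Low, Mid gives 6 > 5.
Mid is not dominant: against Mid, High gives 9 > 4.
High is not dominant: against Low, Low gives 5 > 0.
No single strategy is best against every opponent action.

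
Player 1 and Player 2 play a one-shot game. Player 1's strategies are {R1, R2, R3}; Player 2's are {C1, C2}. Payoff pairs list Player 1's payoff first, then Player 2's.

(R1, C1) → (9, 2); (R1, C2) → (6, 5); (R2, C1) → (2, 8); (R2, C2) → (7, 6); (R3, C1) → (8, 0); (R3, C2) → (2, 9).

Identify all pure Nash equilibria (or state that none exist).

Check mutual best responses: a cell is a NE iff neither player can gain by unilaterally deviating.
Player 1's best responses — vs C1: R1 (payoff 9); vs C2: R2 (payoff 7).
Player 2's best responses — vs R1: C2 (payoff 5); vs R2: C1 (payoff 8); vs R3: C2 (payoff 9).
No cell has both players best-responding. For instance, Player 1's best reply to C2 is R2, but against R2 Player 2 prefers C1 over C2.

There is no pure-strategy Nash equilibrium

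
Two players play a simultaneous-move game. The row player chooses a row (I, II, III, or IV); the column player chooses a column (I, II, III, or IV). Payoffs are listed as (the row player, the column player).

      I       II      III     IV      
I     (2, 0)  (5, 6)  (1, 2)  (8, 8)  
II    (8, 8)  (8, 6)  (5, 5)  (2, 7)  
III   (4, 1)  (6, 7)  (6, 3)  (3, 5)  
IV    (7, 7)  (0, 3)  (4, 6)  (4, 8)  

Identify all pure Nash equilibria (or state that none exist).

Find each player's best response to every opponent strategy; NE are the intersections.
The row player's best responses — vs I: II (payoff 8); vs II: II (payoff 8); vs III: III (payoff 6); vs IV: I (payoff 8).
The column player's best responses — vs I: IV (payoff 8); vs II: I (payoff 8); vs III: II (payoff 7); vs IV: IV (payoff 8).
Mutual best responses occur at (I, IV) and (II, I); at each, neither player gains by switching.

(I, IV) and (II, I)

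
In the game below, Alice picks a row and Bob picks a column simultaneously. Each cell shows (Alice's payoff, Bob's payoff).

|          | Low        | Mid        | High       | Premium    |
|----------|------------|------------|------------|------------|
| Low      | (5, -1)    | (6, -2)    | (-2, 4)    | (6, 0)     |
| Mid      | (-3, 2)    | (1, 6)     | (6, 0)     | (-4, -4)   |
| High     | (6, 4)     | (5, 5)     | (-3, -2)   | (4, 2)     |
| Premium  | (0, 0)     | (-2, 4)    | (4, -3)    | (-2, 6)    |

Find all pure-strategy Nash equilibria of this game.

A profile is a Nash equilibrium when each player is best-responding to the other.
Alice's best responses — vs Low: High (payoff 6); vs Mid: Low (payoff 6); vs High: Mid (payoff 6); vs Premium: Low (payoff 6).
Bob's best responses — vs Low: High (payoff 4); vs Mid: Mid (payoff 6); vs High: Mid (payoff 5); vs Premium: Premium (payoff 6).
No cell has both players best-responding. For instance, Alice's best reply to Low is High, but against High Bob prefers Mid over Low.

No pure-strategy Nash equilibrium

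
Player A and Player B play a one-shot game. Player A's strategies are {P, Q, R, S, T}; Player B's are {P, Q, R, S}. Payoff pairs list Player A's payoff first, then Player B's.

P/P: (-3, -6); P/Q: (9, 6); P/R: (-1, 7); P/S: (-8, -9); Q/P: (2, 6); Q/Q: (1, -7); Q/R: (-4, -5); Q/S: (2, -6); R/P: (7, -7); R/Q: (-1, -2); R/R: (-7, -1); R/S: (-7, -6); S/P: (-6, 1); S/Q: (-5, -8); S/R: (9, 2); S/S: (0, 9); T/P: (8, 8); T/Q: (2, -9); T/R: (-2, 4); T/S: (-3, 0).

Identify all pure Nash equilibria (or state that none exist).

A profile is a Nash equilibrium when each player is best-responding to the other.
Player A's best responses — vs P: T (payoff 8); vs Q: P (payoff 9); vs R: S (payoff 9); vs S: Q (payoff 2).
Player B's best responses — vs P: R (payoff 7); vs Q: P (payoff 6); vs R: R (payoff -1); vs S: S (payoff 9); vs T: P (payoff 8).
The only mutual best response is (T, P); neither player gains by switching there.

(T, P)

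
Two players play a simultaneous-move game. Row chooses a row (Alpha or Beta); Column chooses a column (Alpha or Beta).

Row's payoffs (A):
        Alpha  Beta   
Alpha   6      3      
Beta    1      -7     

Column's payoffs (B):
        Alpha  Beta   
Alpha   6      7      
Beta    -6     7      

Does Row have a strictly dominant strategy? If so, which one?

Check whether one of Row's strategies beats all alternatives regardless of what the opponent does.
Alpha strictly dominates: vs Alpha: 6 > 1; vs Beta: 3 > -7.

Alpha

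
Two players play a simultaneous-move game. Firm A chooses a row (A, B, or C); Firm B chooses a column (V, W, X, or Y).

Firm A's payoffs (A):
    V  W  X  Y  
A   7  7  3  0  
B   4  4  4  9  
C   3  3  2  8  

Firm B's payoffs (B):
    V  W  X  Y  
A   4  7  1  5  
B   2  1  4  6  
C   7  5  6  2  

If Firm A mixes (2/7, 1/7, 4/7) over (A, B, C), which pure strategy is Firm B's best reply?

V

Firm B's best reply maximizes expected payoff against the mix.
V: (2/7)·4 + (1/7)·2 + (4/7)·7 = 38/7
W: (2/7)·7 + (1/7)·1 + (4/7)·5 = 5
X: (2/7)·1 + (1/7)·4 + (4/7)·6 = 30/7
Y: (2/7)·5 + (1/7)·6 + (4/7)·2 = 24/7
Highest expected payoff is 38/7, from V.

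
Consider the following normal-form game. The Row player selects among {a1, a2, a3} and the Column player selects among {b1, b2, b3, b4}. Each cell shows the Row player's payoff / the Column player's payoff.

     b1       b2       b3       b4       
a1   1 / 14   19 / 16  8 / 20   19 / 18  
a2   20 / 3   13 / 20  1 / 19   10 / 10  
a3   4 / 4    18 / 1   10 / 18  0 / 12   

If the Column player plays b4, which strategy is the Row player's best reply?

a1

With the Column player fixed at b4, the Row player's payoffs are: a1 → 19, a2 → 10, a3 → 0.
The maximum is 19, achieved by a1.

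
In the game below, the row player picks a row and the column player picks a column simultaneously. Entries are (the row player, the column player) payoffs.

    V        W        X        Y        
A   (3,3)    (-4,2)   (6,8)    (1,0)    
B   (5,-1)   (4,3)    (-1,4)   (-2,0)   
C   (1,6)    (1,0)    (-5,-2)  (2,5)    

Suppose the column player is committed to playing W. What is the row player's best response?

B

With the column player fixed at W, the row player's payoffs are: A → -4, B → 4, C → 1.
The maximum is 4, achieved by B.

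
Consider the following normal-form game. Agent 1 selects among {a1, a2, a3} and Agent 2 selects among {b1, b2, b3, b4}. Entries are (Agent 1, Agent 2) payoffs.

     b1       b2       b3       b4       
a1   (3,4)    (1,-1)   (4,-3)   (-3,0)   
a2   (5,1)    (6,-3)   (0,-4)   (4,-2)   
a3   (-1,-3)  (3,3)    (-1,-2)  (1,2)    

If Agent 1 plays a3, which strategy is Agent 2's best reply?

b2

With Agent 1 fixed at a3, Agent 2's payoffs are: b1 → -3, b2 → 3, b3 → -2, b4 → 2.
The maximum is 3, achieved by b2.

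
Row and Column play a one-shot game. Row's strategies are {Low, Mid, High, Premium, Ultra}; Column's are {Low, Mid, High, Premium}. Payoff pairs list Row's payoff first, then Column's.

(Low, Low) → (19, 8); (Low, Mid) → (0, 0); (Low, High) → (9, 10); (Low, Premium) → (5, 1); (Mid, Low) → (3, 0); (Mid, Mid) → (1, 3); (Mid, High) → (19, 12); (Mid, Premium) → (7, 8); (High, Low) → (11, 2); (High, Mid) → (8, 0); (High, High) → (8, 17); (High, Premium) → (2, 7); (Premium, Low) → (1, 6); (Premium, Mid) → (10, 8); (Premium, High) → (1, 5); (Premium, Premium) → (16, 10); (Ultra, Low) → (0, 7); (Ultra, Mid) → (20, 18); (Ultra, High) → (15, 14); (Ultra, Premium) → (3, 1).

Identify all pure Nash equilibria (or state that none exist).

(Mid, High), (Premium, Premium), and (Ultra, Mid)

Check mutual best responses: a cell is a NE iff neither player can gain by unilaterally deviating.
Row's best responses — vs Low: Low (payoff 19); vs Mid: Ultra (payoff 20); vs High: Mid (payoff 19); vs Premium: Premium (payoff 16).
Column's best responses — vs Low: High (payoff 10); vs Mid: High (payoff 12); vs High: High (payoff 17); vs Premium: Premium (payoff 10); vs Ultra: Mid (payoff 18).
Mutual best responses occur at (Mid, High), (Premium, Premium), and (Ultra, Mid); at each, neither player gains by switching.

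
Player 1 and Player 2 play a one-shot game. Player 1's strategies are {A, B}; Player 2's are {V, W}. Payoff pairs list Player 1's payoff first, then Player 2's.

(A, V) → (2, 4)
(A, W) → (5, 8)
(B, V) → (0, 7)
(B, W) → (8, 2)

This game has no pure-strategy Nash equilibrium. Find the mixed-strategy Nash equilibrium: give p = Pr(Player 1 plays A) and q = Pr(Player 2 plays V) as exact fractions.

p = 5/9, q = 3/5

Each player's mixing probability is pinned down by making the *other* player indifferent.
Player 2 indifferent between V and W: p·4 + (1−p)·7 = p·8 + (1−p)·2 ⟹ 7 + (-3)p = 2 + 6p ⟹ p = 5/9.
Player 1 indifferent between A and B: q·2 + (1−q)·5 = q·0 + (1−q)·8 ⟹ 5 + (-3)q = 8 + (-8)q ⟹ q = 3/5.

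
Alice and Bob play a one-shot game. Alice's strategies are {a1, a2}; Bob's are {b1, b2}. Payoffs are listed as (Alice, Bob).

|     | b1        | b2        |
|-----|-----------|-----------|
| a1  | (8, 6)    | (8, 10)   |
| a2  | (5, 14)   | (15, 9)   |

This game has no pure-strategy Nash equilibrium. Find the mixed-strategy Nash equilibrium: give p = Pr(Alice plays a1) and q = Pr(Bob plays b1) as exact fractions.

In a mixed NE each player is indifferent between their pure strategies, so the opponent's mix sets the indifference.
Bob indifferent between b1 and b2: p·6 + (1−p)·14 = p·10 + (1−p)·9 ⟹ 14 + (-8)p = 9 + 1p ⟹ p = 5/9.
Alice indifferent between a1 and a2: q·8 + (1−q)·8 = q·5 + (1−q)·15 ⟹ 8 + 0q = 15 + (-10)q ⟹ q = 7/10.

p = 5/9, q = 7/10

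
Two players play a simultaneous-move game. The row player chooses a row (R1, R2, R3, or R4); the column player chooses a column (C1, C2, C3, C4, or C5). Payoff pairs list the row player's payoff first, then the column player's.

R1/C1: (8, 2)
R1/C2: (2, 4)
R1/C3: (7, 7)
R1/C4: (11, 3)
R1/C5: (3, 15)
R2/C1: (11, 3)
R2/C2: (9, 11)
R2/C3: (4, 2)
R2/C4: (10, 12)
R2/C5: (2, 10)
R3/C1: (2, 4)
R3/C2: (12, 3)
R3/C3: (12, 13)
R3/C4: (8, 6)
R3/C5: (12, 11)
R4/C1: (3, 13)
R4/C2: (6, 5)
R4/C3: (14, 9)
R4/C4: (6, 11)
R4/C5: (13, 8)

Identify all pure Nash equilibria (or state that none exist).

There is no pure-strategy Nash equilibrium

Check mutual best responses: a cell is a NE iff neither player can gain by unilaterally deviating.
The row player's best responses — vs C1: R2 (payoff 11); vs C2: R3 (payoff 12); vs C3: R4 (payoff 14); vs C4: R1 (payoff 11); vs C5: R4 (payoff 13).
The column player's best responses — vs R1: C5 (payoff 15); vs R2: C4 (payoff 12); vs R3: C3 (payoff 13); vs R4: C1 (payoff 13).
No cell has both players best-responding. For instance, the row player's best reply to C5 is R4, but against R4 the column player prefers C1 over C5.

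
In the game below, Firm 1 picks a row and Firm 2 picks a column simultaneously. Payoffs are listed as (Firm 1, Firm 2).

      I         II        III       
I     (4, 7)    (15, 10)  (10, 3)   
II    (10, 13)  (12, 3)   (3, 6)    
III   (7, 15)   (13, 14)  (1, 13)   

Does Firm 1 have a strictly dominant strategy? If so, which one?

No strictly dominant strategy

A strategy is strictly dominant if it gives Firm 1 a strictly higher payoff than every other strategy, against every choice by the opponent.
I is not dominant: against I, II gives 10 > 4.
II is not dominant: against II, I gives 15 > 12.
III is not dominant: against I, II gives 10 > 7.
No single strategy is best against every opponent action.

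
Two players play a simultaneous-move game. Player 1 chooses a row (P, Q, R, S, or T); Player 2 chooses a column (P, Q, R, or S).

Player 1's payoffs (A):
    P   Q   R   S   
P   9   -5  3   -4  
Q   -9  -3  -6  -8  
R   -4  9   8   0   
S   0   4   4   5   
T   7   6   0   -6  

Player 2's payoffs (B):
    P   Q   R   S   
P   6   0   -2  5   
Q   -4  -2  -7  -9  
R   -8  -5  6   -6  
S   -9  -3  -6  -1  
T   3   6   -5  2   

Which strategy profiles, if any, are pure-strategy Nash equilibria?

Find each player's best response to every opponent strategy; NE are the intersections.
Player 1's best responses — vs P: P (payoff 9); vs Q: R (payoff 9); vs R: R (payoff 8); vs S: S (payoff 5).
Player 2's best responses — vs P: P (payoff 6); vs Q: Q (payoff -2); vs R: R (payoff 6); vs S: S (payoff -1); vs T: Q (payoff 6).
Mutual best responses occur at (P, P), (R, R), and (S, S); at each, neither player gains by switching.

(P, P), (R, R), and (S, S)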